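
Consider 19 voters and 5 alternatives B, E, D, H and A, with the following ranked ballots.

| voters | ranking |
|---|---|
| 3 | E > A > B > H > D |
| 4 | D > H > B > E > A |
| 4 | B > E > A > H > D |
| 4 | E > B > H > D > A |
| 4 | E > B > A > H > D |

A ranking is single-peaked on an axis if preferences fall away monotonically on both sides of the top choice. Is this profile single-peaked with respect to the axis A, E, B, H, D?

yes

Axis positions: A=1, E=2, B=3, H=4, D=5.
Bloc 1 (peak E at position 2): ranking walks positions 2-1-3-4-5, expanding outward from the peak — single-peaked.
Bloc 2 (peak D at position 5): ranking walks positions 5-4-3-2-1, expanding outward from the peak — single-peaked.
Bloc 3 (peak B at position 3): ranking walks positions 3-2-1-4-5, expanding outward from the peak — single-peaked.
Bloc 4 (peak E at position 2): ranking walks positions 2-3-4-5-1, expanding outward from the peak — single-peaked.
Bloc 5 (peak E at position 2): ranking walks positions 2-3-1-4-5, expanding outward from the peak — single-peaked.
Every ranking is single-peaked on this axis.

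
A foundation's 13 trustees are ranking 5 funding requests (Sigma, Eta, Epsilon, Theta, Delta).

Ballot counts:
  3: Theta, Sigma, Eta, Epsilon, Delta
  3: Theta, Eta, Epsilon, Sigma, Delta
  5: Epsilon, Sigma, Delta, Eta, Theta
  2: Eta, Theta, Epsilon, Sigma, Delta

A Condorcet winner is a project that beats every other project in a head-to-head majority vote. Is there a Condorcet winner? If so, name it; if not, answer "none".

Head-to-head results (13 reviewers):
Sigma–Eta: Sigma 8–5.
Sigma–Epsilon: Epsilon 10–3.
Sigma–Theta: Theta 8–5.
Sigma–Delta: Sigma 13–0.
Eta vs Epsilon: Eta wins 8–5.
Eta vs Theta: Eta, 7–6.
Eta–Delta: Eta 8–5.
Epsilon vs Theta: Theta wins 8–5.
Epsilon vs Delta: Epsilon, 13–0.
Theta vs Delta: Theta, 8–5.
Each project drops at least one matchup (Sigma loses to Epsilon; Eta loses to Sigma; Epsilon loses to Eta; Theta loses to Eta; Delta loses to Sigma); the cycle Sigma → Eta → Epsilon → Sigma rules out a Condorcet winner.

none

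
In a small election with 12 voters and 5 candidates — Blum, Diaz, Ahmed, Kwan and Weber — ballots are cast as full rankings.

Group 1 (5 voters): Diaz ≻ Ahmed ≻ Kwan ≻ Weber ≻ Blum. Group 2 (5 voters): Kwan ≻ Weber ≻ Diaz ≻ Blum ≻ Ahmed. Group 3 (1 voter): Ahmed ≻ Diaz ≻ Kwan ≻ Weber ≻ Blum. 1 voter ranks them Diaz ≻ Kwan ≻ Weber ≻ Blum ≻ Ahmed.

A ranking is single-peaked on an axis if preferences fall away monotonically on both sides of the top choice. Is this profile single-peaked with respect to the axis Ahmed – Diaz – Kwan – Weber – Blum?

Axis positions: Ahmed=1, Diaz=2, Kwan=3, Weber=4, Blum=5.
Group 1 (peak Diaz at position 2): ranking walks positions 2-1-3-4-5, expanding outward from the peak — single-peaked.
Group 2 (peak Kwan at position 3): ranking walks positions 3-4-2-5-1, expanding outward from the peak — single-peaked.
Group 3 (peak Ahmed at position 1): ranking walks positions 1-2-3-4-5, expanding outward from the peak — single-peaked.
Group 4 (peak Diaz at position 2): ranking walks positions 2-3-4-5-1, expanding outward from the peak — single-peaked.
Every ranking is single-peaked on this axis.

yes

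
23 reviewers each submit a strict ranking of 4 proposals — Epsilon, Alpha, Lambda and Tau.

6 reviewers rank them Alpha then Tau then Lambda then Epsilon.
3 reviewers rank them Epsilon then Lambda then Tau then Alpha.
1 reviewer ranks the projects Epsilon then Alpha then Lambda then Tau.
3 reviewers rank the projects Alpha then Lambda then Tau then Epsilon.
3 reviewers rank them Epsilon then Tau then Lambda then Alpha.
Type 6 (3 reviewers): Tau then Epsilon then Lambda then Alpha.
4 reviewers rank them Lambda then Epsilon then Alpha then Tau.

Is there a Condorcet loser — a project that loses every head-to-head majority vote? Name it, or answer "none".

none

Pairwise majorities:
Epsilon vs Alpha: Epsilon preferred on 3+1+3+3+4 = 14 ballots; Epsilon wins 14–9.
Epsilon vs Lambda: Lambda, 13–10.
Epsilon vs Tau: Tau, 12–11.
Alpha vs Lambda: Lambda, 13–10.
Alpha vs Tau: Alpha wins 14–9.
Lambda–Tau: Tau 12–11.
Every project wins at least one matchup (Epsilon beats Alpha; Alpha beats Tau; Lambda beats Epsilon; Tau beats Epsilon), so there is no Condorcet loser.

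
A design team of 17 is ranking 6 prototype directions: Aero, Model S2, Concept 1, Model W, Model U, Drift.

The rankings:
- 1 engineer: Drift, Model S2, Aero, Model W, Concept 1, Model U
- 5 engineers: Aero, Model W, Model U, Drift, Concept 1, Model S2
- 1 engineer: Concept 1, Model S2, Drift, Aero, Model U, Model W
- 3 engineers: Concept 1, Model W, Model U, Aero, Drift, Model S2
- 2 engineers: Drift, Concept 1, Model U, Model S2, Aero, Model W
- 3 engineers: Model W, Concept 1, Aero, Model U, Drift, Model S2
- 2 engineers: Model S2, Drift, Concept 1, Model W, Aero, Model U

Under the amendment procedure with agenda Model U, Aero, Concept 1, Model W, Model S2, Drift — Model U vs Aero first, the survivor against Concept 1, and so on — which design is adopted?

Model W

Round 1: Model U vs Aero — 5–12, Aero advances.
Round 2: Aero vs Concept 1 — 6–11, Concept 1 advances.
Round 3: Concept 1 vs Model W — 8–9, Model W advances.
Round 4: Model W vs Model S2 — 11–6, Model W advances.
Round 5: Model W vs Drift — 11–6, Model W advances.
The agenda winner is Model W.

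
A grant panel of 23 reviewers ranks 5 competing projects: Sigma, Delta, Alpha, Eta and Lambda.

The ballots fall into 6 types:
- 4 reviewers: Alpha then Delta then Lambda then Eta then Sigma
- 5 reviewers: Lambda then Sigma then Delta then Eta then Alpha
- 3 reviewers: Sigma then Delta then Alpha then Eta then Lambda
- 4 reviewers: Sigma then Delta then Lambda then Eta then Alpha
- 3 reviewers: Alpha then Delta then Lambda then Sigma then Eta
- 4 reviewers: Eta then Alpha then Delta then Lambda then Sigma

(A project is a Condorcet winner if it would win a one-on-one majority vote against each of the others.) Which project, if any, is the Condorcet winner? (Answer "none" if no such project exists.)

none

Head-to-head results (23 reviewers):
Sigma vs Delta: Sigma preferred on 5+3+4 = 12 ballots; Sigma wins 12–11.
Sigma vs Alpha: 5+3+4 = 12 for Sigma, 11 for Alpha — Sigma by 12–11.
Sigma vs Eta: 15 to 8, Sigma.
Sigma vs Lambda: Sigma is ranked higher on 3+4 = 7 ballots, Lambda on 16. Lambda wins 16–7.
Delta vs Alpha: 12 to 11, Delta.
Delta vs Eta: 4+5+3+4+3 = 19 for Delta, 4 for Eta — Delta by 19–4.
Delta vs Lambda: Delta is ranked higher on 4+3+4+3+4 = 18 ballots, Lambda on 5. Delta wins 18–5.
Alpha vs Eta: 4+3+3 = 10 for Alpha, 13 for Eta — Eta by 13–10.
Alpha vs Lambda: 14 to 9, Alpha.
Eta vs Lambda: 7 to 16, Lambda.
No project is unbeaten: Sigma loses to Lambda; Delta loses to Sigma; Alpha loses to Sigma; Eta loses to Sigma; Lambda loses to Delta. In particular Sigma > Delta > Lambda > Sigma is a majority cycle — no Condorcet winner exists.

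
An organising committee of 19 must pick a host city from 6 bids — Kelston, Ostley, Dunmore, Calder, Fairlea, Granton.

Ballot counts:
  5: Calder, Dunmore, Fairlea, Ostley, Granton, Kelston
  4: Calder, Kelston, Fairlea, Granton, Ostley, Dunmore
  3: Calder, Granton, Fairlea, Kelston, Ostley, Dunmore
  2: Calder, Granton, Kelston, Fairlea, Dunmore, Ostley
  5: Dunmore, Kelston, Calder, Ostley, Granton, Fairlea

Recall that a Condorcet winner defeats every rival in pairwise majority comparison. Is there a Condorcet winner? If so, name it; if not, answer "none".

Pairwise majorities:
Kelston vs Ostley: 14 to 5, Kelston.
Kelston vs Dunmore: Kelston preferred on 4+3+2 = 9 ballots; Dunmore wins 10–9.
Kelston vs Calder: 5 for Kelston, 14 for Calder — Calder by 14–5.
Kelston vs Fairlea: Kelston preferred on 4+2+5 = 11 ballots; Kelston wins 11–8.
Kelston vs Granton: 9 to 10, Granton.
Ostley vs Dunmore: 7 to 12, Dunmore.
Ostley vs Calder: Ostley preferred on 0 ballots; Calder wins 19–0.
Ostley vs Fairlea: Ostley is ranked higher on 5 ballots, Fairlea on 14. Fairlea wins 14–5.
Ostley vs Granton: Ostley is ranked higher on 5+5 = 10 ballots, Granton on 9. Ostley wins 10–9.
Dunmore vs Calder: 5 for Dunmore, 14 for Calder — Calder by 14–5.
Dunmore vs Fairlea: 10 to 9, Dunmore.
Dunmore vs Granton: Dunmore preferred on 5+5 = 10 ballots; Dunmore wins 10–9.
Calder vs Fairlea: 19 to 0, Calder.
Calder vs Granton: 5+4+3+2+5 = 19 for Calder, 0 for Granton — Calder by 19–0.
Fairlea vs Granton: 5+4 = 9 for Fairlea, 10 for Granton — Granton by 10–9.
Only Calder has no losses; Calder is the Condorcet winner.

Calder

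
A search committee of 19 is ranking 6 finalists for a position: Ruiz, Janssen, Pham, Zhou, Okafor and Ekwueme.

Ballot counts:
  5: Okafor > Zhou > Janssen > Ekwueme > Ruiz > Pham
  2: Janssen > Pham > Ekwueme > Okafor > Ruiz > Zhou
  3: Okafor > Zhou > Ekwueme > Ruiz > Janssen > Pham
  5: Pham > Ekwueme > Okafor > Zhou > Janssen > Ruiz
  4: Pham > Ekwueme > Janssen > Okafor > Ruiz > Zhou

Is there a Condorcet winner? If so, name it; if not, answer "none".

none

Check each pair by majority over 19 ballots:
Ruiz vs Janssen: 3 for Ruiz, 16 for Janssen — Janssen by 16–3.
Ruiz vs Pham: Ruiz is ranked higher on 5+3 = 8 ballots, Pham on 11. Pham wins 11–8.
Ruiz vs Zhou: Ruiz is ranked higher on 2+4 = 6 ballots, Zhou on 13. Zhou wins 13–6.
Ruiz vs Okafor: Ruiz is ranked higher on 0 ballots, Okafor on 19. Okafor wins 19–0.
Ruiz vs Ekwueme: Ruiz is ranked higher on 0 ballots, Ekwueme on 19. Ekwueme wins 19–0.
Janssen vs Pham: Janssen is ranked higher on 5+2+3 = 10 ballots, Pham on 9. Janssen wins 10–9.
Janssen vs Zhou: Janssen is ranked higher on 2+4 = 6 ballots, Zhou on 13. Zhou wins 13–6.
Janssen vs Okafor: 2+4 = 6 for Janssen, 13 for Okafor — Okafor by 13–6.
Janssen vs Ekwueme: Janssen is ranked higher on 5+2 = 7 ballots, Ekwueme on 12. Ekwueme wins 12–7.
Pham vs Zhou: 2+5+4 = 11 for Pham, 8 for Zhou — Pham by 11–8.
Pham vs Okafor: Pham preferred on 2+5+4 = 11 ballots; Pham wins 11–8.
Pham vs Ekwueme: Pham is ranked higher on 2+5+4 = 11 ballots, Ekwueme on 8. Pham wins 11–8.
Zhou vs Okafor: Zhou is ranked higher on 0 ballots, Okafor on 19. Okafor wins 19–0.
Zhou vs Ekwueme: Zhou is ranked higher on 5+3 = 8 ballots, Ekwueme on 11. Ekwueme wins 11–8.
Okafor vs Ekwueme: 8 to 11, Ekwueme.
No candidate is unbeaten: Ruiz loses to Janssen; Janssen loses to Zhou; Pham loses to Janssen; Zhou loses to Pham; Okafor loses to Pham; Ekwueme loses to Pham. In particular Janssen > Pham > Zhou > Janssen is a majority cycle — no Condorcet winner exists.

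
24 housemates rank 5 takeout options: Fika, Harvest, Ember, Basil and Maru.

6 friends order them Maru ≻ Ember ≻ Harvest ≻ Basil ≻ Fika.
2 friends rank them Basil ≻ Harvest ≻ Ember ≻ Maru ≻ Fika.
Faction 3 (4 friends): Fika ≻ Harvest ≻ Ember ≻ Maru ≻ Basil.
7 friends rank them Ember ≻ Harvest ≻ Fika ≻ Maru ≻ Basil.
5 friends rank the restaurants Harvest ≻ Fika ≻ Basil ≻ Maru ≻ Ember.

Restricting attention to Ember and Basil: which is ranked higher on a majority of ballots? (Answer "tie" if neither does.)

Ballots ranking Ember above Basil: 6 + 4 + 7 = 17.
Ballots ranking Basil above Ember: 24 − 17 = 7.
Ember wins the head-to-head 17–7.

Ember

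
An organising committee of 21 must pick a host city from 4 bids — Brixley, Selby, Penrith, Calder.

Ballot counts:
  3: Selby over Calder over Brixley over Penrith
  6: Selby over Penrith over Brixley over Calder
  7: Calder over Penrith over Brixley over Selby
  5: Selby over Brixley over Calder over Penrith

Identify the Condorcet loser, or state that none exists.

Head-to-head results (21 organisers):
Brixley vs Selby: 7 for Brixley, 14 for Selby — Selby by 14–7.
Brixley vs Penrith: Penrith wins 13–8.
Brixley vs Calder: Brixley, 11–10.
Selby vs Penrith: Selby is ranked higher on 3+6+5 = 14 ballots, Penrith on 7. Selby wins 14–7.
Selby vs Calder: Selby, 14–7.
Penrith vs Calder: 6 to 15, Calder.
No city is winless: Brixley beats Calder; Selby beats Brixley; Penrith beats Brixley; Calder beats Penrith. There is no Condorcet loser.

none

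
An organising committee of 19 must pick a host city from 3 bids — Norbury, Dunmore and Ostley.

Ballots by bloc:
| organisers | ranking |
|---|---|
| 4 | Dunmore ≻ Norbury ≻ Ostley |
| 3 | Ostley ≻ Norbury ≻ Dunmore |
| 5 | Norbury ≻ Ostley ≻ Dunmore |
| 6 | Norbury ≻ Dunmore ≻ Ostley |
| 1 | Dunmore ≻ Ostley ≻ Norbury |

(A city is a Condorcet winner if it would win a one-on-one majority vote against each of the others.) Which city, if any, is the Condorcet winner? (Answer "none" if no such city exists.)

Norbury

Check each pair by majority over 19 ballots:
Norbury vs Dunmore: Norbury, 14–5.
Norbury vs Ostley: Norbury preferred on 4+5+6 = 15 ballots; Norbury wins 15–4.
Dunmore vs Ostley: Dunmore, 11–8.
Only Norbury has no losses; Norbury is the Condorcet winner.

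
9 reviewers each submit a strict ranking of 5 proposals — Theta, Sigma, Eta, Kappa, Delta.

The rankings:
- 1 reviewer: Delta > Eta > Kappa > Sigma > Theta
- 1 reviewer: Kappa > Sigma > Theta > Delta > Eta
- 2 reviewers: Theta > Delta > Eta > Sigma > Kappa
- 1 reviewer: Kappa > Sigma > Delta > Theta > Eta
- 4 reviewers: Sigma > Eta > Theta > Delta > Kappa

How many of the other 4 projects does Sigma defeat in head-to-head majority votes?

Sigma against each rival (9 reviewers):
Sigma–Theta: Sigma 7–2.
Sigma vs Eta: Sigma, 6–3.
Sigma vs Kappa: 6 to 3, Sigma.
Sigma–Delta: Sigma 6–3.
Sigma beats Theta, Eta, Kappa, Delta — 4 pairwise wins.

4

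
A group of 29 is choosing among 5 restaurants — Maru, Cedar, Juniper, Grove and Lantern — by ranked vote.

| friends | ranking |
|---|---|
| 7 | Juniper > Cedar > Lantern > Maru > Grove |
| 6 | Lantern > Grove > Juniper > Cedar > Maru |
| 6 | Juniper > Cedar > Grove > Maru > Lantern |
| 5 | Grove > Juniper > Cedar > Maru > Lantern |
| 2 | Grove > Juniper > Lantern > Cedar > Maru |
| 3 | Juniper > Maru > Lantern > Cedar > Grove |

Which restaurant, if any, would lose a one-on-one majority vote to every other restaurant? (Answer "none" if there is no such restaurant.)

Maru

Head-to-head results (29 friends):
Maru–Cedar: Cedar 26–3.
Maru vs Juniper: 0 for Maru, 29 for Juniper — Juniper by 29–0.
Maru vs Grove: Maru is ranked higher on 7+3 = 10 ballots, Grove on 19. Grove wins 19–10.
Maru vs Lantern: Lantern, 15–14.
Cedar vs Juniper: 0 for Cedar, 29 for Juniper — Juniper by 29–0.
Cedar vs Grove: 7+6+3 = 16 for Cedar, 13 for Grove — Cedar by 16–13.
Cedar–Lantern: Cedar 18–11.
Juniper vs Grove: 7+6+3 = 16 for Juniper, 13 for Grove — Juniper by 16–13.
Juniper–Lantern: Juniper 23–6.
Grove vs Lantern: Lantern wins 16–13.
Maru is beaten in every head-to-head and is the Condorcet loser.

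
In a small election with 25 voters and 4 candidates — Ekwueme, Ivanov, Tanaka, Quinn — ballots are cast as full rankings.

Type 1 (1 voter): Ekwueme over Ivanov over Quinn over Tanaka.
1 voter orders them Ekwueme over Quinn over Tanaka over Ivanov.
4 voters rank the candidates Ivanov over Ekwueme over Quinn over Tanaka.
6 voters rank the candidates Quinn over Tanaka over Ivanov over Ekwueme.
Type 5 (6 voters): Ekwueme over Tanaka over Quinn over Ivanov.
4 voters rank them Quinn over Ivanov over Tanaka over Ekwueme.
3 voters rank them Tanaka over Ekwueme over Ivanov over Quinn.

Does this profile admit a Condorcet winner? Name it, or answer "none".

Head-to-head results (25 voters):
Ekwueme vs Ivanov: Ekwueme is ranked higher on 1+1+6+3 = 11 ballots, Ivanov on 14. Ivanov wins 14–11.
Ekwueme vs Tanaka: 12 to 13, Tanaka.
Ekwueme vs Quinn: Ekwueme, 15–10.
Ivanov vs Tanaka: 1+4+4 = 9 for Ivanov, 16 for Tanaka — Tanaka by 16–9.
Ivanov vs Quinn: Ivanov preferred on 1+4+3 = 8 ballots; Quinn wins 17–8.
Tanaka vs Quinn: 9 to 16, Quinn.
Each candidate drops at least one matchup (Ekwueme loses to Ivanov; Ivanov loses to Tanaka; Tanaka loses to Quinn; Quinn loses to Ekwueme); the cycle Ekwueme > Quinn > Ivanov > Ekwueme rules out a Condorcet winner.

none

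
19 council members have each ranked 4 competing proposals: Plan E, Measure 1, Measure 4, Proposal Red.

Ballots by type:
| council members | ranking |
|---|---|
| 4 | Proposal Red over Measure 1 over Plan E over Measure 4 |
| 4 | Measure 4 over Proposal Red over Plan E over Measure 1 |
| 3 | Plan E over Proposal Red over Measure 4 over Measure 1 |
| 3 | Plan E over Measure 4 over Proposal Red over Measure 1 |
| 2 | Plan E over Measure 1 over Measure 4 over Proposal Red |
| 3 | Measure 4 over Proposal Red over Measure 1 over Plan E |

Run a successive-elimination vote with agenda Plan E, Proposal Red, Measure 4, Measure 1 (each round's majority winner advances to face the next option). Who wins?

Round 1: Plan E vs Proposal Red — 8–11, Proposal Red advances.
Round 2: Proposal Red vs Measure 4 — 7–12, Measure 4 advances.
Round 3: Measure 4 vs Measure 1 — 13–6, Measure 4 advances.
The agenda winner is Measure 4.

Measure 4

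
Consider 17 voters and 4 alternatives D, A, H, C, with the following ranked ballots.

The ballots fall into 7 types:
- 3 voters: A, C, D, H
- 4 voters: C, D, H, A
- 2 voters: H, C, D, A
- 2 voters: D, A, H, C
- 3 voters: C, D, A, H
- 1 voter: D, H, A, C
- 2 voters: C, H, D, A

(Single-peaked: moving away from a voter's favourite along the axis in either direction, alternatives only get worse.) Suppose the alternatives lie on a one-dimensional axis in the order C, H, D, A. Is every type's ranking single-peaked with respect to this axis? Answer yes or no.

no

Axis positions: C=1, H=2, D=3, A=4.
Type 1: ranking walks positions 4-1-3-2; C is ranked above D even though D lies between C and the peak A on the axis — preferences dip and rise again. Not single-peaked.
Type 2: ranking walks positions 1-3-2-4; D is ranked above H even though H lies between D and the peak C on the axis — preferences dip and rise again. Not single-peaked.
Type 3 (peak H at position 2): ranking walks positions 2-1-3-4, expanding outward from the peak — single-peaked.
Type 4 (peak D at position 3): ranking walks positions 3-4-2-1, expanding outward from the peak — single-peaked.
Type 5: ranking walks positions 1-3-4-2; D is ranked above H even though H lies between D and the peak C on the axis — preferences dip and rise again. Not single-peaked.
Type 6 (peak D at position 3): ranking walks positions 3-2-4-1, expanding outward from the peak — single-peaked.
Type 7 (peak C at position 1): ranking walks positions 1-2-3-4, expanding outward from the peak — single-peaked.
Type 1 violates single-peakedness, so the profile is not single-peaked on this axis.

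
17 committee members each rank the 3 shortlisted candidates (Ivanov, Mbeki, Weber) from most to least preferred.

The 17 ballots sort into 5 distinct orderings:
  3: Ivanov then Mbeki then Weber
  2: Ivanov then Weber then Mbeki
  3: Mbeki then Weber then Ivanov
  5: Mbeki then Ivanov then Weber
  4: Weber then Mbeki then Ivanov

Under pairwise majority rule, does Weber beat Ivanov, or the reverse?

Ivanov

Ballots ranking Weber above Ivanov: 3 + 4 = 7.
Ballots ranking Ivanov above Weber: 17 − 7 = 10.
Ivanov wins the head-to-head 10–7.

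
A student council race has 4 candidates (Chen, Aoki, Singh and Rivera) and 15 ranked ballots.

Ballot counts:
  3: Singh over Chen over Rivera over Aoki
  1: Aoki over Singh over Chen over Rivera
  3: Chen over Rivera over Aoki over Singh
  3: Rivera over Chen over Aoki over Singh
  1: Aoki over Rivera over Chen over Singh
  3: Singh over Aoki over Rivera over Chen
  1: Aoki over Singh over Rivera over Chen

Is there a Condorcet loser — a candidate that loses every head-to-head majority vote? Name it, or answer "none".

Pairwise majorities:
Chen vs Aoki: Chen is ranked higher on 3+3+3 = 9 ballots, Aoki on 6. Chen wins 9–6.
Chen–Singh: Singh 8–7.
Chen vs Rivera: Chen preferred on 3+1+3 = 7 ballots; Rivera wins 8–7.
Aoki vs Singh: 1+3+3+1+1 = 9 for Aoki, 6 for Singh — Aoki by 9–6.
Aoki vs Rivera: 1+1+3+1 = 6 for Aoki, 9 for Rivera — Rivera by 9–6.
Singh vs Rivera: 3+1+3+1 = 8 for Singh, 7 for Rivera — Singh by 8–7.
Every candidate wins at least one matchup (Chen beats Aoki; Aoki beats Singh; Singh beats Chen; Rivera beats Chen), so there is no Condorcet loser.

none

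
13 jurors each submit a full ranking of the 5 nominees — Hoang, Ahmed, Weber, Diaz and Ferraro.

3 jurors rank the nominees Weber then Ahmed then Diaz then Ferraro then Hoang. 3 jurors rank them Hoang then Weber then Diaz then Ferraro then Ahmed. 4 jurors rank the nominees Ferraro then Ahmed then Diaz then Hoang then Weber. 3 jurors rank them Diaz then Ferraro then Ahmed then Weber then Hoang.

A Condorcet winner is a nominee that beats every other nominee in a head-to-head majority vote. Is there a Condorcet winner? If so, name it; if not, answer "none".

none

Pairwise majorities:
Hoang vs Ahmed: Hoang preferred on 3 ballots; Ahmed wins 10–3.
Hoang–Weber: Hoang 7–6.
Hoang vs Diaz: 3 for Hoang, 10 for Diaz — Diaz by 10–3.
Hoang vs Ferraro: Ferraro wins 10–3.
Ahmed vs Weber: Ahmed, 7–6.
Ahmed vs Diaz: Ahmed preferred on 3+4 = 7 ballots; Ahmed wins 7–6.
Ahmed vs Ferraro: Ferraro, 10–3.
Weber vs Diaz: Weber preferred on 3+3 = 6 ballots; Diaz wins 7–6.
Weber vs Ferraro: Weber is ranked higher on 3+3 = 6 ballots, Ferraro on 7. Ferraro wins 7–6.
Diaz vs Ferraro: Diaz wins 9–4.
No nominee is unbeaten: Hoang loses to Ahmed; Ahmed loses to Ferraro; Weber loses to Hoang; Diaz loses to Ahmed; Ferraro loses to Diaz. In particular Ahmed > Diaz > Ferraro > Ahmed is a majority cycle — no Condorcet winner exists.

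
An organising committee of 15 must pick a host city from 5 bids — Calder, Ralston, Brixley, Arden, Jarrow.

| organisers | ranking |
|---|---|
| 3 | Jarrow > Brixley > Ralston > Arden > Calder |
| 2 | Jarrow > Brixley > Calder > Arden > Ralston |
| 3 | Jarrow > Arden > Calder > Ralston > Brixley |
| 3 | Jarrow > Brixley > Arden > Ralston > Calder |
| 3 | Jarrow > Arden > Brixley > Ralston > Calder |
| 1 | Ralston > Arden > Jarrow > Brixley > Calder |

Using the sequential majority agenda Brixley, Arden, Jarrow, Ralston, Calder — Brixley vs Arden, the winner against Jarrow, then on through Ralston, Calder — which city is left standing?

Round 1: Brixley vs Arden — 8–7, Brixley advances.
Round 2: Brixley vs Jarrow — 0–15, Jarrow advances.
Round 3: Jarrow vs Ralston — 14–1, Jarrow advances.
Round 4: Jarrow vs Calder — 15–0, Jarrow advances.
The agenda winner is Jarrow.

Jarrow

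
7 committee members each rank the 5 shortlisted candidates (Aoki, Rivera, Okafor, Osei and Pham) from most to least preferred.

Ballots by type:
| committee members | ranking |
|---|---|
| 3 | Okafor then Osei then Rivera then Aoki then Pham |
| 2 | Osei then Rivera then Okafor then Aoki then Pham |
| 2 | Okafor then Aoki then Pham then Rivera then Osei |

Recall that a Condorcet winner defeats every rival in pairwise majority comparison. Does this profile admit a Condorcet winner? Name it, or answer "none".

Okafor

Head-to-head results (7 committee members):
Aoki vs Rivera: Aoki preferred on 2 ballots; Rivera wins 5–2.
Aoki vs Okafor: Aoki preferred on 0 ballots; Okafor wins 7–0.
Aoki vs Osei: Aoki preferred on 2 ballots; Osei wins 5–2.
Aoki vs Pham: 7 to 0, Aoki.
Rivera vs Okafor: 2 to 5, Okafor.
Rivera vs Osei: 2 for Rivera, 5 for Osei — Osei by 5–2.
Rivera vs Pham: Rivera is ranked higher on 3+2 = 5 ballots, Pham on 2. Rivera wins 5–2.
Okafor vs Osei: Okafor is ranked higher on 3+2 = 5 ballots, Osei on 2. Okafor wins 5–2.
Okafor vs Pham: 3+2+2 = 7 for Okafor, 0 for Pham — Okafor by 7–0.
Osei vs Pham: Osei is ranked higher on 3+2 = 5 ballots, Pham on 2. Osei wins 5–2.
Okafor defeats every rival head-to-head and is the Condorcet winner.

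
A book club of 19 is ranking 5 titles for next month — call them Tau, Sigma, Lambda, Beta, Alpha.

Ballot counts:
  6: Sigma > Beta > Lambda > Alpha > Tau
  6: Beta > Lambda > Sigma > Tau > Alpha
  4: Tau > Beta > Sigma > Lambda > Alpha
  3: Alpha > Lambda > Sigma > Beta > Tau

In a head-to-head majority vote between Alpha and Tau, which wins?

Ballots ranking Alpha above Tau: 6 + 3 = 9.
Ballots ranking Tau above Alpha: 19 − 9 = 10.
Tau wins the head-to-head 10–9.

Tau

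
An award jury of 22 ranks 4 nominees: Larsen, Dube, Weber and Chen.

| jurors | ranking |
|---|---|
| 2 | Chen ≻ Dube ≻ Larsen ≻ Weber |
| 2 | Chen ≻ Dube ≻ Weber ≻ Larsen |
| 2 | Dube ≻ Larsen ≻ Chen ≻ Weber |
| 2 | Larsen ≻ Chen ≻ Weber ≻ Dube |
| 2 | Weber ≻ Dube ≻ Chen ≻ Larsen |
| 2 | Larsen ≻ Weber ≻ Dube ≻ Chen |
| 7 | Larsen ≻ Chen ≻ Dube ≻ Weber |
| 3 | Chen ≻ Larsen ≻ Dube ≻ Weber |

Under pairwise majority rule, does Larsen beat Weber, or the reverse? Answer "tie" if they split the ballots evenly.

Ballots ranking Larsen above Weber: 2 + 2 + 2 + 2 + 7 + 3 = 18.
Ballots ranking Weber above Larsen: 22 − 18 = 4.
Larsen wins the head-to-head 18–4.

Larsen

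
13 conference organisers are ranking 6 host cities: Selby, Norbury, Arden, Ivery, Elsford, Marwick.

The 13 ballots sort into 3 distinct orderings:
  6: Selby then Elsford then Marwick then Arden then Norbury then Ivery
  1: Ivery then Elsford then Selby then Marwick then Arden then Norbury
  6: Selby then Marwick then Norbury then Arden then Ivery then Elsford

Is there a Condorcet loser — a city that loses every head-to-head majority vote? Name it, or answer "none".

none

Pairwise majorities:
Selby vs Norbury: Selby is ranked higher on 6+1+6 = 13 ballots, Norbury on 0. Selby wins 13–0.
Selby vs Arden: 13 to 0, Selby.
Selby vs Ivery: Selby, 12–1.
Selby vs Elsford: 12 to 1, Selby.
Selby vs Marwick: Selby, 13–0.
Norbury vs Arden: 6 for Norbury, 7 for Arden — Arden by 7–6.
Norbury–Ivery: Norbury 12–1.
Norbury vs Elsford: Elsford, 7–6.
Norbury vs Marwick: Marwick, 13–0.
Arden vs Ivery: Arden is ranked higher on 6+6 = 12 ballots, Ivery on 1. Arden wins 12–1.
Arden vs Elsford: Arden preferred on 6 ballots; Elsford wins 7–6.
Arden vs Marwick: Marwick, 13–0.
Ivery vs Elsford: Ivery wins 7–6.
Ivery vs Marwick: 1 to 12, Marwick.
Elsford vs Marwick: Elsford is ranked higher on 6+1 = 7 ballots, Marwick on 6. Elsford wins 7–6.
Every city wins at least one matchup (Selby beats Norbury; Norbury beats Ivery; Arden beats Norbury; Ivery beats Elsford; Elsford beats Norbury; Marwick beats Norbury), so there is no Condorcet loser.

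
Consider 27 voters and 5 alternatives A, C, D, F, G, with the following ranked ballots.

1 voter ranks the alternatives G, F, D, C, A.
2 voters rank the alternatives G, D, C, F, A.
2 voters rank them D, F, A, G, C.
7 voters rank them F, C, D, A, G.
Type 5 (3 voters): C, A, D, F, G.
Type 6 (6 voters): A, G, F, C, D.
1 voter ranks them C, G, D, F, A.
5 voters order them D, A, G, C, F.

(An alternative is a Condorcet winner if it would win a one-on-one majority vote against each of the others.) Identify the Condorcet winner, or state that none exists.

Check each pair by majority over 27 ballots:
A vs C: C, 14–13.
A vs D: D wins 18–9.
A–F: A 14–13.
A–G: A 23–4.
C vs D: C, 17–10.
C–F: F 16–11.
C vs G: G wins 16–11.
D vs F: F, 14–13.
D vs G: D wins 17–10.
F–G: G 15–12.
No alternative is unbeaten: A loses to C; C loses to F; D loses to C; F loses to A; G loses to A. In particular A > F > C > A is a majority cycle — no Condorcet winner exists.

none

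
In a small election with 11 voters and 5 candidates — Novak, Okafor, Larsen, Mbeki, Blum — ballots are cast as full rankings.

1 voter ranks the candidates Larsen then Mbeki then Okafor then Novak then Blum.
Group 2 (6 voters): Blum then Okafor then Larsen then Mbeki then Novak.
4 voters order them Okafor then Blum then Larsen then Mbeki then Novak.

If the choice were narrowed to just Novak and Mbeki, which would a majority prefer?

Mbeki

No ballot ranks Novak above Mbeki: 0.
Ballots ranking Mbeki above Novak: 11 − 0 = 11.
Mbeki wins the head-to-head 11–0.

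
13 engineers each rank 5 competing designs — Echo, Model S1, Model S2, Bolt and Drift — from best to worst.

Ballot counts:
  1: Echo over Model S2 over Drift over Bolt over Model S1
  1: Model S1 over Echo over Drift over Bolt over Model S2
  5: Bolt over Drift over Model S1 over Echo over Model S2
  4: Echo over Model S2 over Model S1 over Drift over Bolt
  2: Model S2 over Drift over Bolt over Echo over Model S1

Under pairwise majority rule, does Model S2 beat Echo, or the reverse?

Echo

Ballots ranking Model S2 above Echo: 2.
Ballots ranking Echo above Model S2: 13 − 2 = 11.
Echo wins the head-to-head 11–2.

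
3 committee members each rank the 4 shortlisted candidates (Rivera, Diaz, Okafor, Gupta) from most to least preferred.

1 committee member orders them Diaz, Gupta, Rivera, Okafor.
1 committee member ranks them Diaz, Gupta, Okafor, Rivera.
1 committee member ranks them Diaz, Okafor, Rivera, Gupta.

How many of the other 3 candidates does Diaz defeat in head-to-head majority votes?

3

Diaz against each rival (3 committee members):
Diaz vs Rivera: Diaz preferred on 1+1+1 = 3 ballots; Diaz wins 3–0.
Diaz vs Okafor: 3 to 0, Diaz.
Diaz vs Gupta: Diaz, 3–0.
Diaz beats Rivera, Okafor, Gupta — 3 pairwise wins.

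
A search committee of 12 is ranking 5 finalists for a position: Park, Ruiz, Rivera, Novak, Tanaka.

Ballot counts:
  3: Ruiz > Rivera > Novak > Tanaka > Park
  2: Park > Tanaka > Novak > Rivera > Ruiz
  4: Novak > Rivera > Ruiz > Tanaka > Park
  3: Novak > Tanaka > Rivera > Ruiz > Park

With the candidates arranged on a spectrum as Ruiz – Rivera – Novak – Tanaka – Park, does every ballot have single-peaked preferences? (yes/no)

Axis positions: Ruiz=1, Rivera=2, Novak=3, Tanaka=4, Park=5.
Cluster 1 (peak Ruiz at position 1): ranking walks positions 1-2-3-4-5, expanding outward from the peak — single-peaked.
Cluster 2 (peak Park at position 5): ranking walks positions 5-4-3-2-1, expanding outward from the peak — single-peaked.
Cluster 3 (peak Novak at position 3): ranking walks positions 3-2-1-4-5, expanding outward from the peak — single-peaked.
Cluster 4 (peak Novak at position 3): ranking walks positions 3-4-2-1-5, expanding outward from the peak — single-peaked.
Every ranking is single-peaked on this axis.

yes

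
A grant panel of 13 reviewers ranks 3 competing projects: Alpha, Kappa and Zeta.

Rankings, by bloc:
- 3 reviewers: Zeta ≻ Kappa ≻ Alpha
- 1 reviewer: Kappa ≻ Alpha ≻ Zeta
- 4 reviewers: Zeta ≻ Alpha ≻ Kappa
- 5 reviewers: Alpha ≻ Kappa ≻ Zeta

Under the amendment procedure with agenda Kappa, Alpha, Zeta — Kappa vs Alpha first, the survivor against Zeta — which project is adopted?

Round 1: Kappa vs Alpha — 4–9, Alpha advances.
Round 2: Alpha vs Zeta — 6–7, Zeta advances.
Zeta survives the agenda.

Zeta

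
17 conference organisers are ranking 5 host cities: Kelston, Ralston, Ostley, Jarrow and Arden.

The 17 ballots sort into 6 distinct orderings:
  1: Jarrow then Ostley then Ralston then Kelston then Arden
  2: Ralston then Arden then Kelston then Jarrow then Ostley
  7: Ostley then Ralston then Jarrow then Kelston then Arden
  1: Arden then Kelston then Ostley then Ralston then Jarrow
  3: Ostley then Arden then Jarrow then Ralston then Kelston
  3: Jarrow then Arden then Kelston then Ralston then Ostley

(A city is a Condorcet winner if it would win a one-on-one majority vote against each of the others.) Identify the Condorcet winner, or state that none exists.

Pairwise majorities:
Kelston–Ralston: Ralston 13–4.
Kelston–Ostley: Ostley 11–6.
Kelston vs Jarrow: Jarrow, 14–3.
Kelston–Arden: Arden 9–8.
Ralston–Ostley: Ostley 12–5.
Ralston–Jarrow: Ralston 10–7.
Ralston–Arden: Ralston 10–7.
Ostley vs Jarrow: Ostley wins 11–6.
Ostley vs Arden: Ostley, 11–6.
Jarrow–Arden: Jarrow 11–6.
Ostley beats each of Kelston, Ralston, Jarrow, Arden — Ostley is the Condorcet winner.

Ostley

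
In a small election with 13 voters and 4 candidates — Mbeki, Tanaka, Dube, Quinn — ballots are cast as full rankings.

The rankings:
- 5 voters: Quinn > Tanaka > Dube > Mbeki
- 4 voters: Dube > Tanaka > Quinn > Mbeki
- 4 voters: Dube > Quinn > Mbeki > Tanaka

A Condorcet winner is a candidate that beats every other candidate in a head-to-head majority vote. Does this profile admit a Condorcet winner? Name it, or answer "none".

Head-to-head results (13 voters):
Mbeki vs Tanaka: Mbeki preferred on 4 ballots; Tanaka wins 9–4.
Mbeki vs Dube: Mbeki is ranked higher on 0 ballots, Dube on 13. Dube wins 13–0.
Mbeki vs Quinn: Mbeki is ranked higher on 0 ballots, Quinn on 13. Quinn wins 13–0.
Tanaka vs Dube: 5 to 8, Dube.
Tanaka vs Quinn: 4 for Tanaka, 9 for Quinn — Quinn by 9–4.
Dube vs Quinn: 4+4 = 8 for Dube, 5 for Quinn — Dube by 8–5.
Only Dube has no losses; Dube is the Condorcet winner.

Dube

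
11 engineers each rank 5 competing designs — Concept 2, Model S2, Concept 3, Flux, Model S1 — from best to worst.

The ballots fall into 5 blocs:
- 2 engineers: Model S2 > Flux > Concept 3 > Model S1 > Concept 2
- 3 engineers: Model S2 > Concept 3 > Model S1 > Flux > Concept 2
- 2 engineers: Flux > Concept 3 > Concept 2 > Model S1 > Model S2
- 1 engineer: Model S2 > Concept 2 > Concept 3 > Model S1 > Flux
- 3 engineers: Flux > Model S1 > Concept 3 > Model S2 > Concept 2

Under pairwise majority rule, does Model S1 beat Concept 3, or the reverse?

Ballots ranking Model S1 above Concept 3: 3.
Ballots ranking Concept 3 above Model S1: 11 − 3 = 8.
Concept 3 wins the head-to-head 8–3.

Concept 3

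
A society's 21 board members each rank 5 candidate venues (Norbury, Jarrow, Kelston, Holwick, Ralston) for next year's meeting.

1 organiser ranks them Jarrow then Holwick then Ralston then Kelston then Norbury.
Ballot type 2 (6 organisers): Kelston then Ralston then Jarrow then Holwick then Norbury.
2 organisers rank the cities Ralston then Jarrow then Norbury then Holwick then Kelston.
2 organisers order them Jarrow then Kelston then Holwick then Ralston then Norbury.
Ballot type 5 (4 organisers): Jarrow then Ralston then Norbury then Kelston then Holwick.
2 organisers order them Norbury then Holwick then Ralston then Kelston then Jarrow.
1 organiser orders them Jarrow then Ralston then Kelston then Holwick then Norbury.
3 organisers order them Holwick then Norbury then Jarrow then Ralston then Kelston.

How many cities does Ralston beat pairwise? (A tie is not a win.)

Ralston against each rival (21 organisers):
Ralston vs Norbury: Ralston is ranked higher on 1+6+2+2+4+1 = 16 ballots, Norbury on 5. Ralston wins 16–5.
Ralston vs Jarrow: Ralston preferred on 6+2+2 = 10 ballots; Jarrow wins 11–10.
Ralston vs Kelston: Ralston is ranked higher on 1+2+4+2+1+3 = 13 ballots, Kelston on 8. Ralston wins 13–8.
Ralston vs Holwick: Ralston, 13–8.
Ralston beats Norbury, Kelston, Holwick; loses to Jarrow — 3 pairwise wins.

3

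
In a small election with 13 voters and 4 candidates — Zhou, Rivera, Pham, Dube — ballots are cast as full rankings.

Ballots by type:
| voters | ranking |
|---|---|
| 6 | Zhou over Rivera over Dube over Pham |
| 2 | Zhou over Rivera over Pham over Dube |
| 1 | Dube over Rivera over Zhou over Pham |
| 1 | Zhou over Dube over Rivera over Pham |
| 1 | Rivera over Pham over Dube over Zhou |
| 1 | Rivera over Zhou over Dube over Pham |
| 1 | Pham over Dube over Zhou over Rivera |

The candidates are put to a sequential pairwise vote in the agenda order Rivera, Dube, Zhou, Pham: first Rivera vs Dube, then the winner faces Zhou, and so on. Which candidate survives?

Zhou

Round 1: Rivera vs Dube — 10–3, Rivera advances.
Round 2: Rivera vs Zhou — 3–10, Zhou advances.
Round 3: Zhou vs Pham — 11–2, Zhou advances.
Zhou survives the agenda.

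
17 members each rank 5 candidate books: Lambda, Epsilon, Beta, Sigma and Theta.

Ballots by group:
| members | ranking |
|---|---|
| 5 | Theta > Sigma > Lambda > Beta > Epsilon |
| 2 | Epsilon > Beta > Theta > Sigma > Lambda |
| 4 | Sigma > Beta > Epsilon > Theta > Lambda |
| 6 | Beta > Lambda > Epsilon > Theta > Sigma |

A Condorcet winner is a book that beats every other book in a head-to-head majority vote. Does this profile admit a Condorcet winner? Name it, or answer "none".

Head-to-head results (17 members):
Lambda vs Epsilon: Lambda, 11–6.
Lambda vs Beta: Beta wins 12–5.
Lambda vs Sigma: Sigma wins 11–6.
Lambda–Theta: Theta 11–6.
Epsilon–Beta: Beta 15–2.
Epsilon vs Sigma: Sigma wins 9–8.
Epsilon vs Theta: Epsilon wins 12–5.
Beta vs Sigma: Sigma wins 9–8.
Beta–Theta: Beta 12–5.
Sigma–Theta: Theta 13–4.
No book is unbeaten: Lambda loses to Beta; Epsilon loses to Lambda; Beta loses to Sigma; Sigma loses to Theta; Theta loses to Epsilon. In particular Lambda > Epsilon > Theta > Lambda is a majority cycle — no Condorcet winner exists.

none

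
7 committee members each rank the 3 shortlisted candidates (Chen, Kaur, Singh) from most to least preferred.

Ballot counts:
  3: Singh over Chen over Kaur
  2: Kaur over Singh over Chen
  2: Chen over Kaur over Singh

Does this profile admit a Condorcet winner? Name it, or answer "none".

none

Pairwise majorities:
Chen vs Kaur: Chen wins 5–2.
Chen vs Singh: Singh, 5–2.
Kaur vs Singh: Kaur, 4–3.
Each candidate drops at least one matchup (Chen loses to Singh; Kaur loses to Chen; Singh loses to Kaur); the cycle Chen > Kaur > Singh > Chen rules out a Condorcet winner.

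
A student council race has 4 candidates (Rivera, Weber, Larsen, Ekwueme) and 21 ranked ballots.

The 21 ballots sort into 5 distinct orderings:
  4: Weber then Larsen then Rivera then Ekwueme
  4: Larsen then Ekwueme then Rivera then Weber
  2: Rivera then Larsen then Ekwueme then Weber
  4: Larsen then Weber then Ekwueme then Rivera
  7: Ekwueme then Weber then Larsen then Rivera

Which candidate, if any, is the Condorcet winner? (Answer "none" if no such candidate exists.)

none

Pairwise majorities:
Rivera–Weber: Weber 15–6.
Rivera vs Larsen: 2 to 19, Larsen.
Rivera vs Ekwueme: Ekwueme wins 15–6.
Weber vs Larsen: 4+7 = 11 for Weber, 10 for Larsen — Weber by 11–10.
Weber–Ekwueme: Ekwueme 13–8.
Larsen vs Ekwueme: Larsen wins 14–7.
No candidate is unbeaten: Rivera loses to Weber; Weber loses to Ekwueme; Larsen loses to Weber; Ekwueme loses to Larsen. In particular Weber → Larsen → Ekwueme → Weber is a majority cycle — no Condorcet winner exists.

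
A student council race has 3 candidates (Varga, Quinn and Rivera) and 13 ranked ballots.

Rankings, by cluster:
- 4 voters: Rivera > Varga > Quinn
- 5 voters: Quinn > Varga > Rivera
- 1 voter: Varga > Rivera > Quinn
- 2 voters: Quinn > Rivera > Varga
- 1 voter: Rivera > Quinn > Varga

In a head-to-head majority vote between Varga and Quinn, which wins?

Quinn

Ballots ranking Varga above Quinn: 4 + 1 = 5.
Ballots ranking Quinn above Varga: 13 − 5 = 8.
Quinn wins the head-to-head 8–5.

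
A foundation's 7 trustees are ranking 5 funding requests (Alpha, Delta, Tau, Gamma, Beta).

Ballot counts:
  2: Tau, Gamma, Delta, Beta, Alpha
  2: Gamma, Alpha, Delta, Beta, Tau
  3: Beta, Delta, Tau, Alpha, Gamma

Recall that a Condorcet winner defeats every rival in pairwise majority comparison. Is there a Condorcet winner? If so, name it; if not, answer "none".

none

Check each pair by majority over 7 ballots:
Alpha vs Delta: 2 to 5, Delta.
Alpha vs Tau: 2 for Alpha, 5 for Tau — Tau by 5–2.
Alpha vs Gamma: Alpha is ranked higher on 3 ballots, Gamma on 4. Gamma wins 4–3.
Alpha vs Beta: Alpha is ranked higher on 2 ballots, Beta on 5. Beta wins 5–2.
Delta vs Tau: Delta preferred on 2+3 = 5 ballots; Delta wins 5–2.
Delta vs Gamma: 3 to 4, Gamma.
Delta vs Beta: 2+2 = 4 for Delta, 3 for Beta — Delta by 4–3.
Tau vs Gamma: Tau is ranked higher on 2+3 = 5 ballots, Gamma on 2. Tau wins 5–2.
Tau vs Beta: 2 for Tau, 5 for Beta — Beta by 5–2.
Gamma vs Beta: Gamma is ranked higher on 2+2 = 4 ballots, Beta on 3. Gamma wins 4–3.
Each project drops at least one matchup (Alpha loses to Delta; Delta loses to Gamma; Tau loses to Delta; Gamma loses to Tau; Beta loses to Delta); the cycle Delta → Tau → Gamma → Delta rules out a Condorcet winner.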